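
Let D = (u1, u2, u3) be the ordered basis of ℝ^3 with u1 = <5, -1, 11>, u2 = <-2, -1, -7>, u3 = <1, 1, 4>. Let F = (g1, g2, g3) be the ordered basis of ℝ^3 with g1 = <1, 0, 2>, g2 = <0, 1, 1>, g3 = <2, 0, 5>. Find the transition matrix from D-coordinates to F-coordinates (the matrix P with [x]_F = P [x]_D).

[[1, 2, -1], [-1, -1, 1], [2, -2, 1]]

Let M have columns uj and N have columns gj. Then for every x, N [x]_F = x = M [x]_D, so P = N^(-1) M.
Since det N = 1, N^(-1) has integer entries; multiplying gives P = [[1, 2, -1], [-1, -1, 1], [2, -2, 1]].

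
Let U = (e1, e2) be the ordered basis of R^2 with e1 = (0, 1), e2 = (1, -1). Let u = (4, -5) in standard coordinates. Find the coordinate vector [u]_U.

(-1, 4)

[u]_U is the unique c with M c = u, where M has columns e1, e2.
System: 0c_1 + c_2 = 4, c_1 - c_2 = -5; solving gives c_1 = -1, c_2 = 4.
Check: -e1 + 4e2 = (4, -5).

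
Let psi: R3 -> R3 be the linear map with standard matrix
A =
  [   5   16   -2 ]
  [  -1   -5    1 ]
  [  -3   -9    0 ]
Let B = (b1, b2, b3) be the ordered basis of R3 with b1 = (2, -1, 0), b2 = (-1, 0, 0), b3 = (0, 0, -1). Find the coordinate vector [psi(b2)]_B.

(-1, 3, -3)

Compute psi(b2) = A b2 = (-5, 1, 3) in standard coordinates.
Then write this in B-coordinates: solve for y in y_1 b1 + ... + y_3 b3 = (-5, 1, 3).
This gives y = (-1, 3, -3), which is column 2 of [psi]_B.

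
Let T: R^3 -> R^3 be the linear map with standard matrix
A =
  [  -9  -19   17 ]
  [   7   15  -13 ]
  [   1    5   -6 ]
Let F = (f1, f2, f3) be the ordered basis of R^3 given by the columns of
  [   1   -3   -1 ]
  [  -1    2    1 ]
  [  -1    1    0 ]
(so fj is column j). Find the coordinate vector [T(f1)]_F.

Column 1 of [T]_F is the F-coordinate vector of T(f1).
In standard coordinates T(f1) = A f1 = (-7, 5, 2).
Converting to F: (-7, 5, 2) = 0·f1 + 2f2 + f3, so the coordinate vector is (0, 2, 1).

(0, 2, 1)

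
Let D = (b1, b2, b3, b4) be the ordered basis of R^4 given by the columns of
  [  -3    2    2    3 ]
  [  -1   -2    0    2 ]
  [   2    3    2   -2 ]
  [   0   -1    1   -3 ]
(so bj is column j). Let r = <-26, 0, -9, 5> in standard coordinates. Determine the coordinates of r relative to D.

<2, -3, -4, -2>

We seek scalars with c_1 b1 + ... + c_4 b4 = r; equivalently solve M c = r where the columns of M are b1, ..., b4.
Solving this 4x4 system gives c = (2, -3, -4, -2).
Check: 2b1 - 3b2 - 4b3 - 2b4 = <-26, 0, -9, 5>.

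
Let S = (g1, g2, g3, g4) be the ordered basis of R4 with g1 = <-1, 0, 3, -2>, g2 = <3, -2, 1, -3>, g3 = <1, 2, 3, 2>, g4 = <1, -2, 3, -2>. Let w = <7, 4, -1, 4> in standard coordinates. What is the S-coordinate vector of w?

[w]_S is the unique c with M c = w, where M has columns g1, ..., g4.
Row-reducing the augmented matrix [M | w] gives c = (-1, 2, 2, -2).
Check: -g1 + 2g2 + 2g3 - 2g4 = <7, 4, -1, 4>.

<-1, 2, 2, -2>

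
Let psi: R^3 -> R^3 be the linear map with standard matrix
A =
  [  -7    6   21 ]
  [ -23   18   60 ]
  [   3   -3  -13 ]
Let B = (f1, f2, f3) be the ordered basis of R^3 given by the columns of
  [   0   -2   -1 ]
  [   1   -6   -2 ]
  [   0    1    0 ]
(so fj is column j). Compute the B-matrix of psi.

The j-th column of [psi]_B is [psi(fj)]_B.
psi(f1) = A f1 = <6, 18, -3> = 0·f1 - 3f2 + 0·f3, so column 1 is <0, -3, 0>.
Repeating for f2, f3 and assembling the columns gives [[0, -2, 3], [-3, -1, 3], [0, 3, -1]].

[[0, -2, 3], [-3, -1, 3], [0, 3, -1]]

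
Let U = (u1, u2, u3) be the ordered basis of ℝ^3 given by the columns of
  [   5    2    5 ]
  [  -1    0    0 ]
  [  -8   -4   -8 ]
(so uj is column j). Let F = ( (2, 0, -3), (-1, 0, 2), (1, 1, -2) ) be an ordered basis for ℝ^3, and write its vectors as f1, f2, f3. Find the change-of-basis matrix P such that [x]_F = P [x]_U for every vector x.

Column j of P is [uj]_F, since P maps U-coordinates to F-coordinates.
Expressing u1 in F: u1 = 2f1 - 2f2 - f3, so column 1 of P is (2, -2, -1).
Doing the same for each uj gives P = [[2, 0, 2], [-2, -2, -1], [-1, 0, 0]].

[[2, 0, 2], [-2, -2, -1], [-1, 0, 0]]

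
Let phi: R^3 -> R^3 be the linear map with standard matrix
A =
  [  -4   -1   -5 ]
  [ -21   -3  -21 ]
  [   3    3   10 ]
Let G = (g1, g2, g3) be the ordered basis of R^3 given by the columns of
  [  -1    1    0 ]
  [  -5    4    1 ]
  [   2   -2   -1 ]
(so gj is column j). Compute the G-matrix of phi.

[[2, 0, -3], [1, 2, 1], [0, 1, -1]]

The j-th column of [phi]_G is [phi(gj)]_G.
phi(g1) = A g1 = [-1, -6, 2] = 2g1 + g2 + 0·g3, so column 1 is [2, 1, 0].
Repeating for g2, g3 and assembling the columns gives [[2, 0, -3], [1, 2, 1], [0, 1, -1]].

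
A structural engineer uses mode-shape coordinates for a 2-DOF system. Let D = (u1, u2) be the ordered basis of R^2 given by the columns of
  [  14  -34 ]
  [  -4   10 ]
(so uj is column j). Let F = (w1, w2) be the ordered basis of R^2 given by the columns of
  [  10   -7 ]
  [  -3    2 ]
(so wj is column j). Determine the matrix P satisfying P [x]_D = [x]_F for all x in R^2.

[[0, -2], [-2, 2]]

Let M have columns uj and N have columns wj. Then for every x, N [x]_F = x = M [x]_D, so P = N^(-1) M.
Since det N = -1, N^(-1) has integer entries; multiplying gives P = [[0, -2], [-2, 2]].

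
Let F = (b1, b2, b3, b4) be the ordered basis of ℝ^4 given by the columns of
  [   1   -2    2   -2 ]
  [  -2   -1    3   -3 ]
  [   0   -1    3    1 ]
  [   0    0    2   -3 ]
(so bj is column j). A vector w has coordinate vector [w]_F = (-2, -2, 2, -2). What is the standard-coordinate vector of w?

(10, 18, 6, 10)

w = M [w]_F, where M has columns b1, ..., b4.
Carrying out the matrix-vector product, w = (10, 18, 6, 10).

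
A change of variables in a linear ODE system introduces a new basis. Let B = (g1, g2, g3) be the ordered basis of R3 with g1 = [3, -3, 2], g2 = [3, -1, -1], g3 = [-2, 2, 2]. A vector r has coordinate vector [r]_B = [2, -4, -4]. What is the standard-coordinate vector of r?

[2, -10, 0]

By definition r = 2g1 - 4g2 - 4g3.
Summing componentwise gives [2, -10, 0].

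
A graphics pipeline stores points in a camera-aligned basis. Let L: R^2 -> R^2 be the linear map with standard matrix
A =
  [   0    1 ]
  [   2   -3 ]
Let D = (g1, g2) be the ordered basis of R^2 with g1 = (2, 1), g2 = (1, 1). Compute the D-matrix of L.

[[0, 2], [1, -3]]

Let P have columns g1, g2. Then [L]_D = P^(-1) A P.
Here det P = 1, so P^(-1) is integer; computing A P first and then P^(-1)(A P) gives [[0, 2], [1, -3]].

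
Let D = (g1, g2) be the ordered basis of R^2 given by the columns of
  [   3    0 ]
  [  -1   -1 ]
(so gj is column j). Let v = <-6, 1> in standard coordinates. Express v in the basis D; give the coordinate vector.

<-2, 1>

[v]_D is the unique c with M c = v, where M has columns g1, g2.
System: 3c_1 + 0c_2 = -6, -c_1 - c_2 = 1; solving gives c_1 = -2, c_2 = 1.
Check: -2g1 + g2 = <-6, 1>.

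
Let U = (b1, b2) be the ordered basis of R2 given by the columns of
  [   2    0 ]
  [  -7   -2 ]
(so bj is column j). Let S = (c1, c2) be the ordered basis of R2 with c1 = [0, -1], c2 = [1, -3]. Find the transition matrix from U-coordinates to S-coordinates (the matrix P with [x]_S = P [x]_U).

[[1, 2], [2, 0]]

Take x = bj: its U-coordinates are the j-th standard unit vector, so P e_j — column j of P — equals [bj]_S.
b1 = c1 + 2c2, giving column 1 = [1, 2]; repeating for each j gives P = [[1, 2], [2, 0]].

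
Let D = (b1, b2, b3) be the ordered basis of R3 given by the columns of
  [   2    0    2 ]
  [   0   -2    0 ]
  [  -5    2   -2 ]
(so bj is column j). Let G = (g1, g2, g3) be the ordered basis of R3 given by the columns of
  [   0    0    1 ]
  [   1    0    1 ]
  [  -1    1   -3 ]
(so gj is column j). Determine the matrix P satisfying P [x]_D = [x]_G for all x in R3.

[[-2, -2, -2], [-1, 0, 2], [2, 0, 2]]

Let M have columns bj and N have columns gj. Then for every x, N [x]_G = x = M [x]_D, so P = N^(-1) M.
Since det N = 1, N^(-1) has integer entries; multiplying gives P = [[-2, -2, -2], [-1, 0, 2], [2, 0, 2]].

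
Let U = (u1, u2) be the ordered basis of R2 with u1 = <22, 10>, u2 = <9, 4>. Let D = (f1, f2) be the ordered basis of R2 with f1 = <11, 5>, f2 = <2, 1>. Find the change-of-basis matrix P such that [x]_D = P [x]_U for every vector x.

[[2, 1], [0, -1]]

Take x = uj: its U-coordinates are the j-th standard unit vector, so P e_j — column j of P — equals [uj]_D.
u1 = 2f1 + 0·f2, giving column 1 = <2, 0>; repeating for each j gives P = [[2, 1], [0, -1]].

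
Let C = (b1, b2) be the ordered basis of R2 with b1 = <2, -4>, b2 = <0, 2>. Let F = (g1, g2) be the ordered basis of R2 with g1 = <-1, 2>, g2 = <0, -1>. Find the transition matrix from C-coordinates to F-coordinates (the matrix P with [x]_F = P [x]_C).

Column j of P is [bj]_F, since P maps C-coordinates to F-coordinates.
Expressing b1 in F: b1 = -2g1 + 0·g2, so column 1 of P is <-2, 0>.
Doing the same for each bj gives P = [[-2, 0], [0, -2]].

[[-2, 0], [0, -2]]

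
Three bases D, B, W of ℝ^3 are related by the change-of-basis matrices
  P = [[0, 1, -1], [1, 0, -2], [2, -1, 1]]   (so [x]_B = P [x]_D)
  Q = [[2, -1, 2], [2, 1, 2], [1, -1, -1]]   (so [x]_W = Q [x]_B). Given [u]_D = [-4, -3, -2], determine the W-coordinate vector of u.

[-16, -16, 6]

Apply P to get B-coordinates [-1, 0, -7], then Q to get W-coordinates.
The result is [u]_W = [-16, -16, 6].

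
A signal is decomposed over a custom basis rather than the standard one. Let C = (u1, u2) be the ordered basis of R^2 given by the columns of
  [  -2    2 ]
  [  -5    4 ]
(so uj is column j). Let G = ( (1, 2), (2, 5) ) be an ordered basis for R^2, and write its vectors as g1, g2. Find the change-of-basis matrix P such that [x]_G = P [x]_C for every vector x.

Take x = uj: its C-coordinates are the j-th standard unit vector, so P e_j — column j of P — equals [uj]_G.
u1 = 0·g1 - g2, giving column 1 = (0, -1); repeating for each j gives P = [[0, 2], [-1, 0]].

[[0, 2], [-1, 0]]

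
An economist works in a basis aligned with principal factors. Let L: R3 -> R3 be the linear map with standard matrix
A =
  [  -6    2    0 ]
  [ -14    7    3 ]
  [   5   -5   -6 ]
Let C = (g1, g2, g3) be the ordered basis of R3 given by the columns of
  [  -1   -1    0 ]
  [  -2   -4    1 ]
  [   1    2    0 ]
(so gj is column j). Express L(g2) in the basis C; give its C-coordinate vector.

(1, 1, -2)

Compute L(g2) = A g2 = (-2, -8, 3) in standard coordinates.
Then write this in C-coordinates: solve for y in y_1 g1 + ... + y_3 g3 = (-2, -8, 3).
This gives y = (1, 1, -2), which is column 2 of [L]_C.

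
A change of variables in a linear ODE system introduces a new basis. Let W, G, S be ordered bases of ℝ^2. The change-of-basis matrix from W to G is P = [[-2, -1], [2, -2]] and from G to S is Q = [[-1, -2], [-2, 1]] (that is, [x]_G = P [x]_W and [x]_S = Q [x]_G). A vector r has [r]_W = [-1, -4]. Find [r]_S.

[-18, -6]

Apply P to get G-coordinates [6, 6], then Q to get S-coordinates.
The result is [r]_S = [-18, -6].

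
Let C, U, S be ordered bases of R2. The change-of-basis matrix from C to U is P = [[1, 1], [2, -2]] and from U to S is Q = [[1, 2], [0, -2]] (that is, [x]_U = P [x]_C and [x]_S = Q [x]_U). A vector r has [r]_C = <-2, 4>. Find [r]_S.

First [r]_U = P [r]_C = <2, -12>.
Then [r]_S = Q [r]_U = <-22, 24>.

<-22, 24>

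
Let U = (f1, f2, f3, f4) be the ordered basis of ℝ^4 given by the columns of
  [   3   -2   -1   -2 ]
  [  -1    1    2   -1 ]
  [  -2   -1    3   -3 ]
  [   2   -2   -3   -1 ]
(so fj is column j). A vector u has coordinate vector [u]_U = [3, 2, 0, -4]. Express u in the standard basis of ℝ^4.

[13, 3, 4, 6]

The coordinates say u = 3f1 + 2f2 + 0·f3 - 4f4; adding the scaled basis vectors gives [13, 3, 4, 6].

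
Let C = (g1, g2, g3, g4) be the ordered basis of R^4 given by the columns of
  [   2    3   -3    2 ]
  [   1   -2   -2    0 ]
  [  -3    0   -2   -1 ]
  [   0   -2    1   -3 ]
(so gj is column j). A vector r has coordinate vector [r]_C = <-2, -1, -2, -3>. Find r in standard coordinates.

<-7, 4, 13, 9>

r = M [r]_C, where M has columns g1, ..., g4.
Carrying out the matrix-vector product, r = <-7, 4, 13, 9>.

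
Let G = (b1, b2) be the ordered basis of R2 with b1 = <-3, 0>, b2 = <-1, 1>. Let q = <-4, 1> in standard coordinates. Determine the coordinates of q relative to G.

[q]_G is the unique c with M c = q, where M has columns b1, b2.
System: -3c_1 - c_2 = -4, 0c_1 + c_2 = 1; solving gives c_1 = 1, c_2 = 1.
Check: b1 + b2 = <-4, 1>.

<1, 1>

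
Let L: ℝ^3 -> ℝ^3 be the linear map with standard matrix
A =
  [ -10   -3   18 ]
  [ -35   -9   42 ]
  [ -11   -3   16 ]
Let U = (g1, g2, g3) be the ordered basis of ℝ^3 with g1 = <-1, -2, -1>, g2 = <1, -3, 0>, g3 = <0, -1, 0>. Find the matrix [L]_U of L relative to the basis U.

[[-1, 2, -3], [-3, 1, 0], [0, 1, -3]]

The j-th column of [L]_U is [L(gj)]_U.
L(g1) = A g1 = <-2, 11, 1> = -g1 - 3g2 + 0·g3, so column 1 is <-1, -3, 0>.
Repeating for g2, g3 and assembling the columns gives [[-1, 2, -3], [-3, 1, 0], [0, 1, -3]].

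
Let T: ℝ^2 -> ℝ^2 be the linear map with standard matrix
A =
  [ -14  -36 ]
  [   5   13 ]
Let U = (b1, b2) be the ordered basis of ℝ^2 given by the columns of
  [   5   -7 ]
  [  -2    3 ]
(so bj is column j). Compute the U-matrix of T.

The j-th column of [T]_U is [T(bj)]_U.
T(b1) = A b1 = [2, -1] = -b1 - b2, so column 1 is [-1, -1].
Repeating for b2 and assembling the columns gives [[-1, -2], [-1, 0]].

[[-1, -2], [-1, 0]]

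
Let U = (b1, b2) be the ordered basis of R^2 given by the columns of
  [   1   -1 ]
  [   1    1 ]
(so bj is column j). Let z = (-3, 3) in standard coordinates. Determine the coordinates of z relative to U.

(0, 3)

Write z = c_1 b1 + c_2 b2 and solve for the c_i.
System: c_1 - c_2 = -3, c_1 + c_2 = 3; solving gives c_1 = 0, c_2 = 3.
Check: 0·b1 + 3b2 = (-3, 3).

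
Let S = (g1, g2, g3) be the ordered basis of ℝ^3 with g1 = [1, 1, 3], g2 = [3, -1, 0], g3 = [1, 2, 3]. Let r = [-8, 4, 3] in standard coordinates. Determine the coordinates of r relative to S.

[r]_S is the unique c with M c = r, where M has columns g1, ..., g3.
Gaussian elimination on [M | r] yields c = (1, -3, 0).
Check: g1 - 3g2 + 0·g3 = [-8, 4, 3].

[1, -3, 0]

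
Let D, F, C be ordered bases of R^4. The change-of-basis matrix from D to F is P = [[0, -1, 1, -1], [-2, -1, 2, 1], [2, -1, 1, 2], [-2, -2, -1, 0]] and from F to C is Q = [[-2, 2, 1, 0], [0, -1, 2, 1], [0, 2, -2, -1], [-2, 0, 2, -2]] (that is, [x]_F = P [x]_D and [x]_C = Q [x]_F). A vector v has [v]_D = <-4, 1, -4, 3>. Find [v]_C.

<13, -6, 8, -18>

First [v]_F = P [v]_D = <-8, 2, -7, 10>.
Then [v]_C = Q [v]_F = <13, -6, 8, -18>.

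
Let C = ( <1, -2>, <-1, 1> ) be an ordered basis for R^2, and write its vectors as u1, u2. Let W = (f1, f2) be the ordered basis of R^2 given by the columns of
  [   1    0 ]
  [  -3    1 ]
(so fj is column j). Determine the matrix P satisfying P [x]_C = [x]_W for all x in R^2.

[[1, -1], [1, -2]]

Let M have columns uj and N have columns fj. Then for every x, N [x]_W = x = M [x]_C, so P = N^(-1) M.
Since det N = 1, N^(-1) has integer entries; multiplying gives P = [[1, -1], [1, -2]].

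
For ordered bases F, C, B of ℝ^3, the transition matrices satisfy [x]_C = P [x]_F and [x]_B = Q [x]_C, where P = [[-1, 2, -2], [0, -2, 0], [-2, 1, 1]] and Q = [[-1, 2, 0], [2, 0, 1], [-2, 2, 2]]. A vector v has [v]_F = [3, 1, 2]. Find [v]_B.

Composing the changes, [v]_B = Q P [v]_F.
Q P = [[1, -6, 2], [-4, 5, -3], [-2, -6, 6]]; applying this to [3, 1, 2] gives [1, -13, 0].

[1, -13, 0]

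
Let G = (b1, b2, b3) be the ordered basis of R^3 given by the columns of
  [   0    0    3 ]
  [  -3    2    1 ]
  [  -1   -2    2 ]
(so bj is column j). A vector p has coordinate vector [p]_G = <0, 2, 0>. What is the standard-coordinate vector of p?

<0, 4, -4>

p = M [p]_G, where M has columns b1, ..., b3.
Carrying out the matrix-vector product, p = <0, 4, -4>.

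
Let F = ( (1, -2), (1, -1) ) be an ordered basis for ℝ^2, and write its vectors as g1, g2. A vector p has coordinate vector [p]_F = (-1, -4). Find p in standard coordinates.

(-5, 6)

The coordinates say p = -g1 - 4g2; adding the scaled basis vectors gives (-5, 6).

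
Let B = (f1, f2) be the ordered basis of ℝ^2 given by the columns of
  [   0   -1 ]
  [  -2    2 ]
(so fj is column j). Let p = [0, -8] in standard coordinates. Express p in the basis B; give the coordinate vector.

We seek scalars with c_1 f1 + c_2 f2 = p; equivalently solve M c = p where the columns of M are f1, f2.
System: 0c_1 - c_2 = 0, -2c_1 + 2c_2 = -8; solving gives c_1 = 4, c_2 = 0.
Check: 4f1 + 0·f2 = [0, -8].

[4, 0]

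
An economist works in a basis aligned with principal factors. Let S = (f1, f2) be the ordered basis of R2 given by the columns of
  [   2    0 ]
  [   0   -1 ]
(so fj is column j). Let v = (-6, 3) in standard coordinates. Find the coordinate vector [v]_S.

(-3, -3)

Write v = c_1 f1 + c_2 f2 and solve for the c_i.
System: 2c_1 + 0c_2 = -6, 0c_1 - c_2 = 3; solving gives c_1 = -3, c_2 = -3.
Check: -3f1 - 3f2 = (-6, 3).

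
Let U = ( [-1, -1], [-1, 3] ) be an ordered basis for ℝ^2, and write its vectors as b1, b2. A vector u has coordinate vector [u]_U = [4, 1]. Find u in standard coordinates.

[-5, -1]

By definition u = 4b1 + b2.
Summing componentwise gives [-5, -1].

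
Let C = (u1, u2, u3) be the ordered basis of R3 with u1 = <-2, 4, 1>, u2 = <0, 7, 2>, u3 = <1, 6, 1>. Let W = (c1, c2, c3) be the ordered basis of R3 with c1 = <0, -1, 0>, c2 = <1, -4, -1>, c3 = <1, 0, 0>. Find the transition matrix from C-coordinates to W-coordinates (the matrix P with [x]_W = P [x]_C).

[[0, 1, -2], [-1, -2, -1], [-1, 2, 2]]

Column j of P is [uj]_W, since P maps C-coordinates to W-coordinates.
Expressing u1 in W: u1 = 0·c1 - c2 - c3, so column 1 of P is <0, -1, -1>.
Doing the same for each uj gives P = [[0, 1, -2], [-1, -2, -1], [-1, 2, 2]].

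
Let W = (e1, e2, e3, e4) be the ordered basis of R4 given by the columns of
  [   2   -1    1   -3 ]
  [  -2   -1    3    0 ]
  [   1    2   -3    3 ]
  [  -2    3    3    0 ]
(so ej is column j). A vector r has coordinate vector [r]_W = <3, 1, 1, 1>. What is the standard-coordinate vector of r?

<3, -4, 5, 0>

The coordinates say r = 3e1 + e2 + e3 + e4; adding the scaled basis vectors gives <3, -4, 5, 0>.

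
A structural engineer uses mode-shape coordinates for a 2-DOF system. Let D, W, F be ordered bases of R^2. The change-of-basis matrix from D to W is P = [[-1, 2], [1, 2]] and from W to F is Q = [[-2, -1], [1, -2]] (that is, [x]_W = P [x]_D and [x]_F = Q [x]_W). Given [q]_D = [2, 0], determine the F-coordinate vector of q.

Apply P to get W-coordinates [-2, 2], then Q to get F-coordinates.
The result is [q]_F = [2, -6].

[2, -6]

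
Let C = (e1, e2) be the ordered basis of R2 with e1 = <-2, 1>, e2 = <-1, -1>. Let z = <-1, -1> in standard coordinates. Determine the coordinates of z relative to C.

We seek scalars with c_1 e1 + c_2 e2 = z; equivalently solve M c = z where the columns of M are e1, e2.
System: -2c_1 - c_2 = -1, c_1 - c_2 = -1; solving gives c_1 = 0, c_2 = 1.
Check: 0·e1 + e2 = <-1, -1>.

<0, 1>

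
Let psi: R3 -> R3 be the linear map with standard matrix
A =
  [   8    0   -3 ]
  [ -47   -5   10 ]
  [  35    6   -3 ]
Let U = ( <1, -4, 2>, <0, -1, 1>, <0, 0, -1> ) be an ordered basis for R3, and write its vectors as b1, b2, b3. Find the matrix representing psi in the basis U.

[[2, -3, 3], [-1, -3, -2], [-2, 0, 1]]

The j-th column of [psi]_U is [psi(bj)]_U.
psi(b1) = A b1 = <2, -7, 5> = 2b1 - b2 - 2b3, so column 1 is <2, -1, -2>.
Repeating for b2, b3 and assembling the columns gives [[2, -3, 3], [-1, -3, -2], [-2, 0, 1]].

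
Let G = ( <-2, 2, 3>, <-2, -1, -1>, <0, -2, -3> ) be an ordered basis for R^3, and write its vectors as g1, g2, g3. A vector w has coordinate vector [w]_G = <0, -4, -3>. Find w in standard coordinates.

<8, 10, 13>

The coordinates say w = 0·g1 - 4g2 - 3g3; adding the scaled basis vectors gives <8, 10, 13>.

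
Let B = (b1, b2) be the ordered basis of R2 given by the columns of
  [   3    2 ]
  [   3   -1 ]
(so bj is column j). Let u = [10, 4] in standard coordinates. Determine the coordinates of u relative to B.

[u]_B is the unique c with M c = u, where M has columns b1, b2.
System: 3c_1 + 2c_2 = 10, 3c_1 - c_2 = 4; solving gives c_1 = 2, c_2 = 2.
Check: 2b1 + 2b2 = [10, 4].

[2, 2]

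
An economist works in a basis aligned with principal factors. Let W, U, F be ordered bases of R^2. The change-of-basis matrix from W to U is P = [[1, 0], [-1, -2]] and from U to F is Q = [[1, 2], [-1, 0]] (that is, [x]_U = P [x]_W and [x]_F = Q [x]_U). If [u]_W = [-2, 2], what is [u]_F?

[-6, 2]

Composing the changes, [u]_F = Q P [u]_W.
Q P = [[-1, -4], [-1, 0]]; applying this to [-2, 2] gives [-6, 2].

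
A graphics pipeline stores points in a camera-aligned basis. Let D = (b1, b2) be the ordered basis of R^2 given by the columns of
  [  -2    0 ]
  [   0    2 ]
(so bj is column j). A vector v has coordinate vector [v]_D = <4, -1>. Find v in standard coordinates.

The coordinates say v = 4b1 - b2; adding the scaled basis vectors gives <-8, -2>.

<-8, -2>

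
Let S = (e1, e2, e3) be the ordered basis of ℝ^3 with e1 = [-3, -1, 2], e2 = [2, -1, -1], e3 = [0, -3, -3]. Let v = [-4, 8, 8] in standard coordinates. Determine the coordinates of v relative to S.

[0, -2, -2]

Write v = c_1 e1 + ... + c_3 e3 and solve for the c_i.
Solving this 3x3 system gives c = (0, -2, -2).
Check: 0·e1 - 2e2 - 2e3 = [-4, 8, 8].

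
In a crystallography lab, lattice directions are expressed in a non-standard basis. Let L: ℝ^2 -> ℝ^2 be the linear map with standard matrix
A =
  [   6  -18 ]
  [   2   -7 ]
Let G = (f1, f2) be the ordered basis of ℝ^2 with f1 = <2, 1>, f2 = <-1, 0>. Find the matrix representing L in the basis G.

[[-3, -2], [0, 2]]

With P the matrix whose columns are f1, f2, [L]_G = P^(-1) A P.
Column by column: L(f1) = A f1 = <-6, -3>; its G-coordinates <-3, 0> give column 1.
Continuing for each basis vector yields [L]_G = [[-3, -2], [0, 2]].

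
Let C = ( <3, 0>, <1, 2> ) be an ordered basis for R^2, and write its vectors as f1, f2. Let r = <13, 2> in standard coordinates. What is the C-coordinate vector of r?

We seek scalars with c_1 f1 + c_2 f2 = r; equivalently solve M c = r where the columns of M are f1, f2.
System: 3c_1 + c_2 = 13, 0c_1 + 2c_2 = 2; solving gives c_1 = 4, c_2 = 1.
Check: 4f1 + f2 = <13, 2>.

<4, 1>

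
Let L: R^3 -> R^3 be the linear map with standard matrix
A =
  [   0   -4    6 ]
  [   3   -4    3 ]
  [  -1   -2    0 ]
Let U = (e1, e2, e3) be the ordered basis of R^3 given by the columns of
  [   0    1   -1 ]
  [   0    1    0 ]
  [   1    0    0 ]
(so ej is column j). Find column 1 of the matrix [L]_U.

<0, 3, -3>

Compute L(e1) = A e1 = <6, 3, 0> in standard coordinates.
Then write this in U-coordinates: solve for y in y_1 e1 + ... + y_3 e3 = <6, 3, 0>.
This gives y = <0, 3, -3>, which is column 1 of [L]_U.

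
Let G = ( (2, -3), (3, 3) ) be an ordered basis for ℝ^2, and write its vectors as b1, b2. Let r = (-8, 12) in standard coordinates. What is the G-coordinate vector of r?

(-4, 0)

We seek scalars with c_1 b1 + c_2 b2 = r; equivalently solve M c = r where the columns of M are b1, b2.
System: 2c_1 + 3c_2 = -8, -3c_1 + 3c_2 = 12; solving gives c_1 = -4, c_2 = 0.
Check: -4b1 + 0·b2 = (-8, 12).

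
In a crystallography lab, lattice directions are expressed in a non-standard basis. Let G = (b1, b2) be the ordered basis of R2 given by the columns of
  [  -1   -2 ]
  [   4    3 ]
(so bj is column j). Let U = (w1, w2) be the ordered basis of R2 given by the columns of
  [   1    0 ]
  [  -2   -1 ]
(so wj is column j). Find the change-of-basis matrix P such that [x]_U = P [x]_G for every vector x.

[[-1, -2], [-2, 1]]

Take x = bj: its G-coordinates are the j-th standard unit vector, so P e_j — column j of P — equals [bj]_U.
b1 = -w1 - 2w2, giving column 1 = [-1, -2]; repeating for each j gives P = [[-1, -2], [-2, 1]].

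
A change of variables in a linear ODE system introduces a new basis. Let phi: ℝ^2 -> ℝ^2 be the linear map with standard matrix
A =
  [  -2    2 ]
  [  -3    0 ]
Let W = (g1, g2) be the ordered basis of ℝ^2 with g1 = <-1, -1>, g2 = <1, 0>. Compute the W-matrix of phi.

The j-th column of [phi]_W is [phi(gj)]_W.
phi(g1) = A g1 = <0, 3> = -3g1 - 3g2, so column 1 is <-3, -3>.
Repeating for g2 and assembling the columns gives [[-3, 3], [-3, 1]].

[[-3, 3], [-3, 1]]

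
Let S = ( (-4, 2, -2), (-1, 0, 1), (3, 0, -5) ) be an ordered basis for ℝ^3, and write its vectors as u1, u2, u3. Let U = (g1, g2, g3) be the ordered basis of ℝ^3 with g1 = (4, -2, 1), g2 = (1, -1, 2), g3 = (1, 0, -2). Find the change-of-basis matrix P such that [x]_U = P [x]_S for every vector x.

[[-2, -1, 1], [2, 2, -2], [2, 1, 1]]

Column j of P is [uj]_U, since P maps S-coordinates to U-coordinates.
Expressing u1 in U: u1 = -2g1 + 2g2 + 2g3, so column 1 of P is (-2, 2, 2).
Doing the same for each uj gives P = [[-2, -1, 1], [2, 2, -2], [2, 1, 1]].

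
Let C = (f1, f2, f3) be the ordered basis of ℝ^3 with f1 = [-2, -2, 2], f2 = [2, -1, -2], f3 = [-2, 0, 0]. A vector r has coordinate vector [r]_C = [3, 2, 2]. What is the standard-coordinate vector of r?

[-6, -8, 2]

r = M [r]_C, where M has columns f1, ..., f3.
Carrying out the matrix-vector product, r = [-6, -8, 2].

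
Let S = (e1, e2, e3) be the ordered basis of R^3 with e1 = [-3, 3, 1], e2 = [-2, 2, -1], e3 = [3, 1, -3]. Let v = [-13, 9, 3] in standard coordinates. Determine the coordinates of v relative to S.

We seek scalars with c_1 e1 + ... + c_3 e3 = v; equivalently solve M c = v where the columns of M are e1, ..., e3.
Solving this 3x3 system gives c = (2, 2, -1).
Check: 2e1 + 2e2 - e3 = [-13, 9, 3].

[2, 2, -1]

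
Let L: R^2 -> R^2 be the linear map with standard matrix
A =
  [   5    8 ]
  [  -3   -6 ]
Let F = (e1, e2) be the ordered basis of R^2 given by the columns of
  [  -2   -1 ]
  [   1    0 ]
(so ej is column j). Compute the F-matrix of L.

[[0, 3], [2, -1]]

Let P have columns e1, e2. Then [L]_F = P^(-1) A P.
Here det P = 1, so P^(-1) is integer; computing A P first and then P^(-1)(A P) gives [[0, 3], [2, -1]].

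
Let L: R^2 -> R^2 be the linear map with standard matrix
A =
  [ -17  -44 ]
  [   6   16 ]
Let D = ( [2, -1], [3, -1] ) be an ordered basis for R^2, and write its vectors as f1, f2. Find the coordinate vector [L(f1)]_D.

[2, 2]

Compute L(f1) = A f1 = [10, -4] in standard coordinates.
Then write this in D-coordinates: solve for y in y_1 f1 + y_2 f2 = [10, -4].
This gives y = [2, 2], which is column 1 of [L]_D.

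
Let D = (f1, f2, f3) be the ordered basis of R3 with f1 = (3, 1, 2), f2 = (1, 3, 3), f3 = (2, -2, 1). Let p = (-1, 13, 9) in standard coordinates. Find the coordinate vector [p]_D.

(-1, 4, -1)

We seek scalars with c_1 f1 + ... + c_3 f3 = p; equivalently solve M c = p where the columns of M are f1, ..., f3.
Row-reducing the augmented matrix [M | p] gives c = (-1, 4, -1).
Check: -f1 + 4f2 - f3 = (-1, 13, 9).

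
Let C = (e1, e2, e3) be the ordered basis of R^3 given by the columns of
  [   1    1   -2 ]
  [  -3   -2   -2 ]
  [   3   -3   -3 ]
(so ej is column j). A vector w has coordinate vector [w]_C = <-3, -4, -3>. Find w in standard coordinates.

<-1, 23, 12>

w = M [w]_C, where M has columns e1, ..., e3.
Carrying out the matrix-vector product, w = <-1, 23, 12>.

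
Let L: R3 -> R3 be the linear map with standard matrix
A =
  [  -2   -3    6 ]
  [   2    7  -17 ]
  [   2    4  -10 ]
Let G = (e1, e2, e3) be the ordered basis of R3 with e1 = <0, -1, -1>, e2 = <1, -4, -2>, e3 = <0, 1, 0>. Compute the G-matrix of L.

The j-th column of [L]_G is [L(ej)]_G.
L(e1) = A e1 = <-3, 10, 6> = 0·e1 - 3e2 - 2e3, so column 1 is <0, -3, -2>.
Repeating for e2, e3 and assembling the columns gives [[0, -2, 2], [-3, -2, -3], [-2, -2, -3]].

[[0, -2, 2], [-3, -2, -3], [-2, -2, -3]]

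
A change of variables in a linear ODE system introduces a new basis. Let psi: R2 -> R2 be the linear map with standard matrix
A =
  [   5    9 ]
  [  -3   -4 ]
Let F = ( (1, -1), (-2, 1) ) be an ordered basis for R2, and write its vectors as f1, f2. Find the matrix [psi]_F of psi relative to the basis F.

[[2, -3], [3, -1]]

With P the matrix whose columns are f1, f2, [psi]_F = P^(-1) A P.
Column by column: psi(f1) = A f1 = (-4, 1); its F-coordinates (2, 3) give column 1.
Continuing for each basis vector yields [psi]_F = [[2, -3], [3, -1]].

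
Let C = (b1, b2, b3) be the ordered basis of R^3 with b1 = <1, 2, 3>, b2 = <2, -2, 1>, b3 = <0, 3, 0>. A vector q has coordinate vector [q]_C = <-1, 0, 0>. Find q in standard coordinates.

<-1, -2, -3>

By definition q = -b1 + 0·b2 + 0·b3.
Summing componentwise gives <-1, -2, -3>.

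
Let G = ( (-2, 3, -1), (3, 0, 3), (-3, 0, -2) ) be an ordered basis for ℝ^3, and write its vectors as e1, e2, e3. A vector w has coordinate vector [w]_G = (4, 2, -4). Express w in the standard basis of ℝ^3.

The coordinates say w = 4e1 + 2e2 - 4e3; adding the scaled basis vectors gives (10, 12, 10).

(10, 12, 10)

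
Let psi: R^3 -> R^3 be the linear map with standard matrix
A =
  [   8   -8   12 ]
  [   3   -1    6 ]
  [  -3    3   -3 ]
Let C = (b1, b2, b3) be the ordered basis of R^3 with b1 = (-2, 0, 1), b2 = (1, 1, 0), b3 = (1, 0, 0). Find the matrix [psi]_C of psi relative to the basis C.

[[3, 0, -3], [0, 2, 3], [2, -2, -1]]

The j-th column of [psi]_C is [psi(bj)]_C.
psi(b1) = A b1 = (-4, 0, 3) = 3b1 + 0·b2 + 2b3, so column 1 is (3, 0, 2).
Repeating for b2, b3 and assembling the columns gives [[3, 0, -3], [0, 2, 3], [2, -2, -1]].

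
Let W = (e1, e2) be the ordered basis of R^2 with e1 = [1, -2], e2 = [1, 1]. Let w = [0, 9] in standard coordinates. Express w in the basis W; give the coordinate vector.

Write w = c_1 e1 + c_2 e2 and solve for the c_i.
System: c_1 + c_2 = 0, -2c_1 + c_2 = 9; solving gives c_1 = -3, c_2 = 3.
Check: -3e1 + 3e2 = [0, 9].

[-3, 3]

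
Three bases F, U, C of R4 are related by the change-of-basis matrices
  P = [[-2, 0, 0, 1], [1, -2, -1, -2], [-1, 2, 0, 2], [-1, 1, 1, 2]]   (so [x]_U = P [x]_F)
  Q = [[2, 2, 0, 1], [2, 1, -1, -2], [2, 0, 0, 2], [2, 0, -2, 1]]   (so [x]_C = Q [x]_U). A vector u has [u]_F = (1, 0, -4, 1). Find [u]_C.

Composing the changes, [u]_C = Q P [u]_F.
Q P = [[-3, -3, -1, 0], [0, -6, -3, -6], [-6, 2, 2, 6], [-3, -3, 1, 0]]; applying this to (1, 0, -4, 1) gives (1, 6, -8, -7).

(1, 6, -8, -7)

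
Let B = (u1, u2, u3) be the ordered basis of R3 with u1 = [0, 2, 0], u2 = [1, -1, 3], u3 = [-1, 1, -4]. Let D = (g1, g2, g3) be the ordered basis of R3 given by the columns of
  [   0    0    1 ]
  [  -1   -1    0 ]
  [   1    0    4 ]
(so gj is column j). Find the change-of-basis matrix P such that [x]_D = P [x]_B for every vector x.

[[0, -1, 0], [-2, 2, -1], [0, 1, -1]]

Let M have columns uj and N have columns gj. Then for every x, N [x]_D = x = M [x]_B, so P = N^(-1) M.
Since det N = 1, N^(-1) has integer entries; multiplying gives P = [[0, -1, 0], [-2, 2, -1], [0, 1, -1]].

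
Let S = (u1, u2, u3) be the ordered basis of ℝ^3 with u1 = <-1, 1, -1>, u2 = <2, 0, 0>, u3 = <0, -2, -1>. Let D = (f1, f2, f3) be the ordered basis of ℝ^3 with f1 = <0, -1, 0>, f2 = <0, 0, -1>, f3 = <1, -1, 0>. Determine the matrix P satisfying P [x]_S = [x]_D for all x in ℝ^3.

[[0, -2, 2], [1, 0, 1], [-1, 2, 0]]

Take x = uj: its S-coordinates are the j-th standard unit vector, so P e_j — column j of P — equals [uj]_D.
u1 = 0·f1 + f2 - f3, giving column 1 = <0, 1, -1>; repeating for each j gives P = [[0, -2, 2], [1, 0, 1], [-1, 2, 0]].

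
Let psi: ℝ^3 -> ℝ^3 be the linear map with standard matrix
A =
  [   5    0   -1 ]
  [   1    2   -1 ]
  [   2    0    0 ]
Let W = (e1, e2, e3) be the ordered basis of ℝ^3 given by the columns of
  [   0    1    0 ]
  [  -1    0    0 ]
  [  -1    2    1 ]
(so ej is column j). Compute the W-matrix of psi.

[[1, 1, 1], [1, 3, -1], [-1, -3, 3]]

The j-th column of [psi]_W is [psi(ej)]_W.
psi(e1) = A e1 = <1, -1, 0> = e1 + e2 - e3, so column 1 is <1, 1, -1>.
Repeating for e2, e3 and assembling the columns gives [[1, 1, 1], [1, 3, -1], [-1, -3, 3]].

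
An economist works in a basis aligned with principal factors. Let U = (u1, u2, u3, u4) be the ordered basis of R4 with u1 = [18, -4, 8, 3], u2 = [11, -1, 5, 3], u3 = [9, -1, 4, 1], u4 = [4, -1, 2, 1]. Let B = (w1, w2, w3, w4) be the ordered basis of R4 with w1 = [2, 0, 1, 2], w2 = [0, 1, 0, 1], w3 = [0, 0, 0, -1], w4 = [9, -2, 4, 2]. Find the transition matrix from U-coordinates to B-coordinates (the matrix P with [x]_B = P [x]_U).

Let M have columns uj and N have columns wj. Then for every x, N [x]_B = x = M [x]_U, so P = N^(-1) M.
Since det N = -1, N^(-1) has integer entries; multiplying gives P = [[0, 1, 0, 2], [0, 1, 1, -1], [1, 2, 2, 2], [2, 1, 1, 0]].

[[0, 1, 0, 2], [0, 1, 1, -1], [1, 2, 2, 2], [2, 1, 1, 0]]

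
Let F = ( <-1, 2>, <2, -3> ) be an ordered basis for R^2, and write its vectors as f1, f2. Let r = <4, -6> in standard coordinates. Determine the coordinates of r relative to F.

<0, 2>

Write r = c_1 f1 + c_2 f2 and solve for the c_i.
System: -c_1 + 2c_2 = 4, 2c_1 - 3c_2 = -6; solving gives c_1 = 0, c_2 = 2.
Check: 0·f1 + 2f2 = <4, -6>.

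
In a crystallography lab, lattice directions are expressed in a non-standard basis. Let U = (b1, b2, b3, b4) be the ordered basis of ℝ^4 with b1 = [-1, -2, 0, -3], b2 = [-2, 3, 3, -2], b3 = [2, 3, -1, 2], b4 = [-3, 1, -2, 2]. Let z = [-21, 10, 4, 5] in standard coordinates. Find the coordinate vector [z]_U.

[-3, 3, -3, 4]

[z]_U is the unique c with M c = z, where M has columns b1, ..., b4.
Solving this 4x4 system gives c = (-3, 3, -3, 4).
Check: -3b1 + 3b2 - 3b3 + 4b4 = [-21, 10, 4, 5].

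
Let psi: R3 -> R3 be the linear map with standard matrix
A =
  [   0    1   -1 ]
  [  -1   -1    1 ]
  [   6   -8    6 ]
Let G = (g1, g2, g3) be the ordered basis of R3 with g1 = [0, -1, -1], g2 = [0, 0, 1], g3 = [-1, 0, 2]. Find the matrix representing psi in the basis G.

Let P have columns g1, ..., g3. Then [psi]_G = P^(-1) A P.
Here det P = 1, so P^(-1) is integer; computing A P first and then P^(-1)(A P) gives [[0, -1, -3], [2, 3, -1], [0, 1, 2]].

[[0, -1, -3], [2, 3, -1], [0, 1, 2]]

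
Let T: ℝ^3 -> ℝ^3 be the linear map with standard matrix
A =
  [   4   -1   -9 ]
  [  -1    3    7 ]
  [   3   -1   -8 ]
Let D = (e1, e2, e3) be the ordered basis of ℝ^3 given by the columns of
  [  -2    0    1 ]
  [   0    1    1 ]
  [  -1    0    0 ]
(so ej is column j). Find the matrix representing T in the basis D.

Let P have columns e1, ..., e3. Then [T]_D = P^(-1) A P.
Here det P = 1, so P^(-1) is integer; computing A P first and then P^(-1)(A P) gives [[-2, 1, -2], [-2, 2, 3], [-3, 1, -1]].

[[-2, 1, -2], [-2, 2, 3], [-3, 1, -1]]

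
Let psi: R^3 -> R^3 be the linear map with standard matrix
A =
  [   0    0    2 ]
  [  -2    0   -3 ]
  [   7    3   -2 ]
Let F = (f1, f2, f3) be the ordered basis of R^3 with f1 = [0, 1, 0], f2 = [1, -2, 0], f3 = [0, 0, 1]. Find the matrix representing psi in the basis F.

The j-th column of [psi]_F is [psi(fj)]_F.
psi(f1) = A f1 = [0, 0, 3] = 0·f1 + 0·f2 + 3f3, so column 1 is [0, 0, 3].
Repeating for f2, f3 and assembling the columns gives [[0, -2, 1], [0, 0, 2], [3, 1, -2]].

[[0, -2, 1], [0, 0, 2], [3, 1, -2]]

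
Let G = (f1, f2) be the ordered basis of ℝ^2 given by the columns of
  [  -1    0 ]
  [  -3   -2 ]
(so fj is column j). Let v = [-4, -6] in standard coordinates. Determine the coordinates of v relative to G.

[4, -3]

Write v = c_1 f1 + c_2 f2 and solve for the c_i.
System: -c_1 + 0c_2 = -4, -3c_1 - 2c_2 = -6; solving gives c_1 = 4, c_2 = -3.
Check: 4f1 - 3f2 = [-4, -6].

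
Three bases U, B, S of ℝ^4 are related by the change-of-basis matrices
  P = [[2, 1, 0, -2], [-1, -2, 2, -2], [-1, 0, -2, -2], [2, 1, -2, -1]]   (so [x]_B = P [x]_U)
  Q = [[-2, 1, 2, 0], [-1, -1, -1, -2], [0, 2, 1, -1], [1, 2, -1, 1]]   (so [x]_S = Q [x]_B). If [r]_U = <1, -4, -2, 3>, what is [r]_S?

Apply P to get B-coordinates <-8, -3, -3, -1>, then Q to get S-coordinates.
The result is [r]_S = <7, 16, -8, -12>.

<7, 16, -8, -12>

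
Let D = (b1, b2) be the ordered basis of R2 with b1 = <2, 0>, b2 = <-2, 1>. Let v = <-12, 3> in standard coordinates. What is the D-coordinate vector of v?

<-3, 3>

[v]_D is the unique c with M c = v, where M has columns b1, b2.
System: 2c_1 - 2c_2 = -12, 0c_1 + c_2 = 3; solving gives c_1 = -3, c_2 = 3.
Check: -3b1 + 3b2 = <-12, 3>.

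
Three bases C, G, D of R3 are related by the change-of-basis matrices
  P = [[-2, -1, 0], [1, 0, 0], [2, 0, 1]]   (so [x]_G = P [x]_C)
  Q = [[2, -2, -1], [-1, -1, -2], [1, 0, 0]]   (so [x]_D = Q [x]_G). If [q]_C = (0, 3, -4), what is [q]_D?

First [q]_G = P [q]_C = (-3, 0, -4).
Then [q]_D = Q [q]_G = (-2, 11, -3).

(-2, 11, -3)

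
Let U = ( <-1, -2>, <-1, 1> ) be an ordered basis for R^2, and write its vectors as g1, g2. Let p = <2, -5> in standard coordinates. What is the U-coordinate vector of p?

We seek scalars with c_1 g1 + c_2 g2 = p; equivalently solve M c = p where the columns of M are g1, g2.
System: -c_1 - c_2 = 2, -2c_1 + c_2 = -5; solving gives c_1 = 1, c_2 = -3.
Check: g1 - 3g2 = <2, -5>.

<1, -3>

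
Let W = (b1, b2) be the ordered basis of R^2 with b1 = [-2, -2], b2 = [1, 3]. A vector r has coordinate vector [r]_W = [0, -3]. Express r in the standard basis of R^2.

[-3, -9]

The coordinates say r = 0·b1 - 3b2; adding the scaled basis vectors gives [-3, -9].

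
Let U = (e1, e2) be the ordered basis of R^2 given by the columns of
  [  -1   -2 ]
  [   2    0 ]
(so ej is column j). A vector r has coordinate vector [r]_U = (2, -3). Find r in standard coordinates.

The coordinates say r = 2e1 - 3e2; adding the scaled basis vectors gives (4, 4).

(4, 4)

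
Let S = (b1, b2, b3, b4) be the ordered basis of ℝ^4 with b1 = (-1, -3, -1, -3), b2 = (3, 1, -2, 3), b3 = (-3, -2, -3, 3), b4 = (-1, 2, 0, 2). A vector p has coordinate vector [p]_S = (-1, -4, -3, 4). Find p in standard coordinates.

(-6, 13, 18, -10)

p = M [p]_S, where M has columns b1, ..., b4.
Carrying out the matrix-vector product, p = (-6, 13, 18, -10).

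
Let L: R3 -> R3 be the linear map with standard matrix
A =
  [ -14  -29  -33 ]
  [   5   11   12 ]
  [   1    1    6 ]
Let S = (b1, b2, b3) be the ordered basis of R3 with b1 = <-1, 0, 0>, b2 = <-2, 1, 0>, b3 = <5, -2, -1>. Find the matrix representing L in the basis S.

Let P have columns b1, ..., b3. Then [L]_S = P^(-1) A P.
Here det P = 1, so P^(-1) is integer; computing A P first and then P^(-1)(A P) gives [[-3, 0, 0], [-3, 3, -3], [1, 1, 3]].

[[-3, 0, 0], [-3, 3, -3], [1, 1, 3]]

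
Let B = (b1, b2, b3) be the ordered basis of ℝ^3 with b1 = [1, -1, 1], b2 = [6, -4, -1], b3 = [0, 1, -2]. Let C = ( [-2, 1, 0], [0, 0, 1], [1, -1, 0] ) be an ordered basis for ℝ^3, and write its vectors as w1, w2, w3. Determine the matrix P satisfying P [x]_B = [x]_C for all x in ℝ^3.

Column j of P is [bj]_C, since P maps B-coordinates to C-coordinates.
Expressing b1 in C: b1 = 0·w1 + w2 + w3, so column 1 of P is [0, 1, 1].
Doing the same for each bj gives P = [[0, -2, -1], [1, -1, -2], [1, 2, -2]].

[[0, -2, -1], [1, -1, -2], [1, 2, -2]]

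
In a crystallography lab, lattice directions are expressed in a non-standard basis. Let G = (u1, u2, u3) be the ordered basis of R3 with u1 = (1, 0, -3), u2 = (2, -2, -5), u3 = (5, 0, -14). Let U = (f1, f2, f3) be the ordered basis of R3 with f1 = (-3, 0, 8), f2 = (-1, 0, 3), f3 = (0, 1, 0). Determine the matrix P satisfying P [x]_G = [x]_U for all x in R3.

Column j of P is [uj]_U, since P maps G-coordinates to U-coordinates.
Expressing u1 in U: u1 = 0·f1 - f2 + 0·f3, so column 1 of P is (0, -1, 0).
Doing the same for each uj gives P = [[0, -1, -1], [-1, 1, -2], [0, -2, 0]].

[[0, -1, -1], [-1, 1, -2], [0, -2, 0]]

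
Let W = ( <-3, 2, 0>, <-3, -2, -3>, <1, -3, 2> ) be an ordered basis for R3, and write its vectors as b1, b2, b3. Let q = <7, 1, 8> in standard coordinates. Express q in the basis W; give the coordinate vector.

[q]_W is the unique c with M c = q, where M has columns b1, ..., b3.
Solving this 3x3 system gives c = (0, -2, 1).
Check: 0·b1 - 2b2 + b3 = <7, 1, 8>.

<0, -2, 1>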